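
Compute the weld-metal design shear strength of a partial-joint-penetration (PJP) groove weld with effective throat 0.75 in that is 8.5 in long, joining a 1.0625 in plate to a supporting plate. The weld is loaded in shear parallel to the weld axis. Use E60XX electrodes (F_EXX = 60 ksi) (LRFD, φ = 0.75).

Effective throat (given) t_e = 0.75 in.
A_we = 0.75 × 8.5 = 6.375 in².
F_nw = 0.6 F_EXX = 36 ksi.
φR_n = 0.75 × 36 × 6.375 = 172.1 kip.

φR_n ≈ 172 kip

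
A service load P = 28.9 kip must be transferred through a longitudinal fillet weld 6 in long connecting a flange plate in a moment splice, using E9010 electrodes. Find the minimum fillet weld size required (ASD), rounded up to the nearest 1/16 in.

w = 5/16 in

E90XX → F_EXX = 90 ksi.
Total weld length L = 6 in.
Required throat t_e = P × Ω / (0.6 F_EXX × L) = 28.9 × 2.0 / (0.6 × 90 × 6) = 0.1784 in.
Required leg w = t_e / 0.707 = 0.2523 in → use 5/16 in.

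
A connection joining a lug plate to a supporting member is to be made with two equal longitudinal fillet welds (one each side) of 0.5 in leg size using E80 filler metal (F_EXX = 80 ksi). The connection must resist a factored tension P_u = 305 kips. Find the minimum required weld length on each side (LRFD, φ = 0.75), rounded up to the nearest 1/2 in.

L = 12 in on each side

Throat t_e = 0.707 × 0.5 = 0.3535 in.
φr_n = 0.75 × 0.6 × 80 × 0.3535 = 12.73 kips/in.
L_req = P_u / φr_n = 305 / 12.73 = 23.97 in total.
Per side: 23.97 / 2 = 11.98 in.
Round up → use L = 12 in on each side.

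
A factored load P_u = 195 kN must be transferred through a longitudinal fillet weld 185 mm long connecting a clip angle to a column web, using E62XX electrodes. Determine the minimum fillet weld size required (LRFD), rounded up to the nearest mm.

E62XX → F_EXX = 620 MPa.
Total weld length L = 185 mm.
Required throat t_e = P_u / (φ × 0.6 F_EXX × L) = 195 / (0.75 × 0.6 × 620 × 185 × 10⁻³) = 3.778 mm.
Required leg w = t_e / 0.707 = 5.344 mm → use 6 mm.

w = 6 mm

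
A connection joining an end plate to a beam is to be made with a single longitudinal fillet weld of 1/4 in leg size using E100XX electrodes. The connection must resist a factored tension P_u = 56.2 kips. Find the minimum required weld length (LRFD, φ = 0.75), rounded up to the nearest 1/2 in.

E100XX → F_EXX = 100 ksi.
Throat t_e = 0.707 × 0.25 = 0.1767 in.
φr_n = 0.75 × 0.6 × 100 × 0.1767 = 7.954 kips/in.
L_req = P_u / φr_n = 56.2 / 7.954 = 7.066 in total.
Round up → use L = 7.5 in.

L = 7.5 in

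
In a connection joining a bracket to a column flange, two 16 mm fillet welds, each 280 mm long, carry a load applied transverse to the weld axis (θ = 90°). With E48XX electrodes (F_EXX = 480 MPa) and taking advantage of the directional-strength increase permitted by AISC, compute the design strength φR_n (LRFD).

t_e = 0.707 × 16 = 11.31 mm; A_we = 11.31 × 560 = 6335 mm².
Directional factor: 1.0 + 0.5 sin^1.5(90°) = 1.5.
F_nw = 0.6 × 480 × 1.5 = 432 MPa.
φR_n = 0.75 × 432 × 6335 × 10⁻³ = 2052 kN.

φR_n ≈ 2050 kN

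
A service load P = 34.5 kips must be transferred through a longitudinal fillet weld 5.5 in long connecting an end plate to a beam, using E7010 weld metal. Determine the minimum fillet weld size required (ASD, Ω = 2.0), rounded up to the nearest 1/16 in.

w = 7/16 in

E70XX → F_EXX = 70 ksi.
Total weld length L = 5.5 in.
Required throat t_e = P × Ω / (0.6 F_EXX × L) = 34.5 × 2.0 / (0.6 × 70 × 5.5) = 0.2987 in.
Required leg w = t_e / 0.707 = 0.4225 in → use 7/16 in.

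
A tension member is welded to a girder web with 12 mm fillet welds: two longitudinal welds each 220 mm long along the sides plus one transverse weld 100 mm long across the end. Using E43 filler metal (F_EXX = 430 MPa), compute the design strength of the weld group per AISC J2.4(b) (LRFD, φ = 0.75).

φR_n ≈ 886 kN

t_e = 0.707 × 12 = 8.484 mm.
R_nwl = 0.6 × 430 × 8.484 × 440 × 10⁻³ = 963.1 kN (longitudinal, 2 welds).
R_nwt = 0.6 × 430 × 8.484 × 100 × 10⁻³ = 218.9 kN (transverse, base value).
(i) R_nwl + R_nwt = 1182 kN; (ii) 0.85 R_nwl + 1.5 R_nwt = 1147 kN.
R_n = max = 1182 kN [governs: (i)]; φR_n = 886.5 kN.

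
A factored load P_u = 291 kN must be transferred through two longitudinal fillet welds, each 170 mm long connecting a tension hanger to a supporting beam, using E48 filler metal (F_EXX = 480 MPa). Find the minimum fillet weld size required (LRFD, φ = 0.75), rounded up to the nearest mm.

w = 6 mm

Total weld length L = 340 mm.
Required throat t_e = P_u / (φ × 0.6 F_EXX × L) = 291 / (0.75 × 0.6 × 480 × 340 × 10⁻³) = 3.962 mm.
Required leg w = t_e / 0.707 = 5.605 mm → use 6 mm.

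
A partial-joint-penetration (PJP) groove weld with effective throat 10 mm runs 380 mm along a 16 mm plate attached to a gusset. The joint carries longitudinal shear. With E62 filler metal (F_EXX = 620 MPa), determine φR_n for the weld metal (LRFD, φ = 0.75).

φR_n ≈ 1060 kN

Effective throat (given) t_e = 10 mm.
A_we = 10 × 380 = 3800 mm².
F_nw = 0.6 F_EXX = 372 MPa.
φR_n = 0.75 × 372 × 3800 × 10⁻³ = 1060 kN.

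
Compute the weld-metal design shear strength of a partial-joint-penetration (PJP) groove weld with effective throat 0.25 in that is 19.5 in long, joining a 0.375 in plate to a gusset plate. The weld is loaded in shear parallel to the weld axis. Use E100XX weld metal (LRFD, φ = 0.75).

E100XX → F_EXX = 100 ksi.
Effective throat (given) t_e = 0.25 in.
A_we = 0.25 × 19.5 = 4.875 in².
F_nw = 0.6 F_EXX = 60 ksi.
φR_n = 0.75 × 60 × 4.875 = 219.4 kips.

φR_n ≈ 219 kips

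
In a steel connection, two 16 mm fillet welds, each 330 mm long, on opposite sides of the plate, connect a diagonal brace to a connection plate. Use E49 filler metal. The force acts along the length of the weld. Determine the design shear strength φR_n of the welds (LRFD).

E49XX → F_EXX = 490 MPa.
Effective throat t_e = 0.707 × 16 = 11.31 mm.
Total length L = 660 mm; A_we = 11.31 × 660 = 7466 mm².
F_nw = 0.6 F_EXX = 0.6 × 490 = 294 MPa.
φR_n = 0.75 × 294 × 7466 × 10⁻³ = 1646 kN.

φR_n ≈ 1650 kN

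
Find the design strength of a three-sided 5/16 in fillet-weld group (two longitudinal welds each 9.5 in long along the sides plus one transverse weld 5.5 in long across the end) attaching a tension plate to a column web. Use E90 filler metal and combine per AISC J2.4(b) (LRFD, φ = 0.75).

φR_n ≈ 219 kips

E90XX → F_EXX = 90 ksi.
t_e = 0.707 × 0.3125 = 0.2209 in.
R_nwl = 0.6 × 90 × 0.2209 × 19 = 226.7 kips (longitudinal, 2 welds).
R_nwt = 0.6 × 90 × 0.2209 × 5.5 = 65.62 kips (transverse, base value).
(i) R_nwl + R_nwt = 292.3 kips; (ii) 0.85 R_nwl + 1.5 R_nwt = 291.1 kips.
R_n = max = 292.3 kips [governs: (i)]; φR_n = 219.2 kips.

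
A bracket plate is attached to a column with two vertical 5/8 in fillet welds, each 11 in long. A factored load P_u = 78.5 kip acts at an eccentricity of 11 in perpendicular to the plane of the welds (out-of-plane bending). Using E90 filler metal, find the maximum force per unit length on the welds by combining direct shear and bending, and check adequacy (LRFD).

E90XX → F_EXX = 90 ksi.
L_w = 2 × 11 = 22 in; section modulus (unit throat) S = 2 × L²/6 = 40.33 in².
Direct shear f_v = P/L_w = 78.5/22 = 3.568 kip/in.
Moment M = P × e = 78.5 × 11 = 863.5 kip·in; bending f_b = M/S = 21.41 kip/in.
f_max = √(f_v² + f_b²) = √(3.568² + 21.41²) = 21.7 kip/in.
φr_n = 0.75 × 0.6 × 90 × (0.707 × 0.625) = 17.9 kip/in → NOT adequate.

f_max ≈ 21.7 kip/in; NOT adequate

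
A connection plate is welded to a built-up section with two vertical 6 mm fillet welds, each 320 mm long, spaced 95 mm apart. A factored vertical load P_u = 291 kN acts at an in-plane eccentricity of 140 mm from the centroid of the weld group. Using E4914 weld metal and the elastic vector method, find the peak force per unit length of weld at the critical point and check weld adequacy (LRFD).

f_max ≈ 1200 N/mm; NOT adequate

E49XX → F_EXX = 490 MPa.
Total weld length L_w = 640 mm. Treat welds as unit-width lines.
Polar moment about centroid: J = 2[d³/12 + d(b/2)²] = 2[320³/12 + 320×47.5²] = 6905000 mm³.
Direct shear f_v = P/L_w = 291×10³ / 640 = 454.7 N/mm (vertical).
Torsion M = P·e = 291×10³ × 140 = 40740000 N·mm.
Critical point at (x, y) = (47.5, 160) from centroid. f_tx = M·y/J = 944 N/mm; f_ty = M·x/J = 280.2 N/mm.
Resultant f_max = √[f_tx² + (f_v + f_ty)²] = √[944² + (454.7 + 280.2)²] = 1196 N/mm.
Capacity per unit length: φr_n = 0.75 × 0.6 × 490 × (0.707 × 6) = 935.4 N/mm.
1196 > 935.4 → NOT adequate.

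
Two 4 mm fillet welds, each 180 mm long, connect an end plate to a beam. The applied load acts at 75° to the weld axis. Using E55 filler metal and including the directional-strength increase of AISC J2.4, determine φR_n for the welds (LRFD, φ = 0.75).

E55XX → F_EXX = 550 MPa.
t_e = 0.707 × 4 = 2.828 mm; A_we = 2.828 × 360 = 1018 mm².
Directional factor: 1.0 + 0.5 sin^1.5(75°) = 1.475.
F_nw = 0.6 × 550 × 1.475 = 486.6 MPa.
φR_n = 0.75 × 486.6 × 1018 × 10⁻³ = 371.6 kN.

φR_n ≈ 372 kN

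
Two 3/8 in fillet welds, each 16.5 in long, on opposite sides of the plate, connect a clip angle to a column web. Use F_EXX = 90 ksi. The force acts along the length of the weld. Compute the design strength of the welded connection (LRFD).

φR_n ≈ 354 kip

Effective throat t_e = 0.707 × 0.375 = 0.2651 in.
Total length L = 33 in; A_we = 0.2651 × 33 = 8.749 in².
F_nw = 0.6 F_EXX = 0.6 × 90 = 54 ksi.
φR_n = 0.75 × 54 × 8.749 = 354.3 kip.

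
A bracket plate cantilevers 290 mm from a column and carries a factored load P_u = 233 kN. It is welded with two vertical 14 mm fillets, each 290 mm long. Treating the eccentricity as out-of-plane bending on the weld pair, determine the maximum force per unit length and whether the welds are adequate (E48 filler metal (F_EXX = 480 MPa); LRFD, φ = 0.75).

f_max ≈ 2440 N/mm; NOT adequate

L_w = 2 × 290 = 580 mm; section modulus (unit throat) S = 2 × L²/6 = 28030 mm².
Direct shear f_v = P/L_w = 233×10³/580 = 401.7 N/mm.
Moment M = P × e = 233×10³ × 290 = 67570000 N·mm; bending f_b = M/S = 2410 N/mm.
f_max = √(f_v² + f_b²) = √(401.7² + 2410²) = 2444 N/mm.
φr_n = 0.75 × 0.6 × 480 × (0.707 × 14) = 2138 N/mm → NOT adequate.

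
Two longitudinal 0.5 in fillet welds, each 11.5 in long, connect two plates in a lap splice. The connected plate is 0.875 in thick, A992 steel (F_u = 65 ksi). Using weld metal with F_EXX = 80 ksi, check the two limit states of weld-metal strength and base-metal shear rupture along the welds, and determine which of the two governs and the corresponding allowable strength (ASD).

R_n/Ω ≈ 195 kips (weld metal governs)

t_e = 0.707 × 0.5 = 0.3535 in; L = 23 in.
Weld metal: R_n/Ω = (1/2.0) × 0.6 × 80 × 0.3535 × 23 = 195.1 kips.
Base metal (shear rupture): R_n/Ω = (1/2.0) × 0.6 × 65 × 0.875 × 23 = 392.4 kips.
Governing: weld metal.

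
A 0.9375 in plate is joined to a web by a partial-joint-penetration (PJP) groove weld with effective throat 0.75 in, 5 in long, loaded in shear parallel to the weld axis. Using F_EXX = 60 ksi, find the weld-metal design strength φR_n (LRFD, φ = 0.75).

φR_n ≈ 101 kips

Effective throat (given) t_e = 0.75 in.
A_we = 0.75 × 5 = 3.75 in².
F_nw = 0.6 F_EXX = 36 ksi.
φR_n = 0.75 × 36 × 3.75 = 101.2 kips.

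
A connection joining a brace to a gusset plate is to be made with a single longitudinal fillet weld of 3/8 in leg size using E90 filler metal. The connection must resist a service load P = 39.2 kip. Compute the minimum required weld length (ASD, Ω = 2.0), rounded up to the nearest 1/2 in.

L = 5.5 in

E90XX → F_EXX = 90 ksi.
Throat t_e = 0.707 × 0.375 = 0.2651 in.
r_n/Ω = (0.6 × 90 × 0.2651) / 2.0 = 7.158 kip/in.
L_req = P / (r_n/Ω) = 39.2 / 7.158 = 5.476 in total.
Round up → use L = 5.5 in.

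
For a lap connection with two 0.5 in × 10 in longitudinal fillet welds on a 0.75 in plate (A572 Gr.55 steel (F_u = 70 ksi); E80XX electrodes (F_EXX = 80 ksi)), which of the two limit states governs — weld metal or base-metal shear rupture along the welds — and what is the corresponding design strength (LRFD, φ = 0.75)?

φR_n ≈ 255 kips (weld metal governs)

t_e = 0.707 × 0.5 = 0.3535 in; L = 20 in.
Weld metal: φR_n = 0.75 × 0.6 × 80 × 0.3535 × 20 = 254.5 kips.
Base metal (shear rupture): φR_n = 0.75 × 0.6 × 70 × 0.75 × 20 = 472.5 kips.
Governing: weld metal.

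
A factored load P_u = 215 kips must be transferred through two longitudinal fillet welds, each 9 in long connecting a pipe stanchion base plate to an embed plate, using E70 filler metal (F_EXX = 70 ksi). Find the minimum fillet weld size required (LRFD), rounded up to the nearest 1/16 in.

Total weld length L = 18 in.
Required throat t_e = P_u / (φ × 0.6 F_EXX × L) = 215 / (0.75 × 0.6 × 70 × 18) = 0.3792 in.
Required leg w = t_e / 0.707 = 0.5363 in → use 9/16 in.

w = 9/16 in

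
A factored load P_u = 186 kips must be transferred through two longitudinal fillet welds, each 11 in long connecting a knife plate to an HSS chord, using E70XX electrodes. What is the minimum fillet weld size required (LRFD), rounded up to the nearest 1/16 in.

w = 7/16 in

E70XX → F_EXX = 70 ksi.
Total weld length L = 22 in.
Required throat t_e = P_u / (φ × 0.6 F_EXX × L) = 186 / (0.75 × 0.6 × 70 × 22) = 0.2684 in.
Required leg w = t_e / 0.707 = 0.3796 in → use 7/16 in.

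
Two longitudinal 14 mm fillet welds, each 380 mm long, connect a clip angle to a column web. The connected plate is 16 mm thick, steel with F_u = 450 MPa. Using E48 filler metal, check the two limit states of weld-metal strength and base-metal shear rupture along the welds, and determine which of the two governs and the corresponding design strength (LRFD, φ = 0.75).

φR_n ≈ 1620 kN (weld metal governs)

E48XX → F_EXX = 480 MPa.
t_e = 0.707 × 14 = 9.898 mm; L = 760 mm.
Weld metal: φR_n = 0.75 × 0.6 × 480 × 9.898 × 760 × 10⁻³ = 1625 kN.
Base metal (shear rupture): φR_n = 0.75 × 0.6 × 450 × 16 × 760 × 10⁻³ = 2462 kN.
Governing: weld metal.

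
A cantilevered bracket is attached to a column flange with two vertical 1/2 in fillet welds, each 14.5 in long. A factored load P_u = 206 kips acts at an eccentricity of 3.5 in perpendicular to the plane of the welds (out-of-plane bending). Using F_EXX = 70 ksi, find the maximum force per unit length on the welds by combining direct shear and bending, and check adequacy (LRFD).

f_max ≈ 12.5 kip/in; NOT adequate

L_w = 2 × 14.5 = 29 in; section modulus (unit throat) S = 2 × L²/6 = 70.08 in².
Direct shear f_v = P/L_w = 206/29 = 7.103 kip/in.
Moment M = P × e = 206 × 3.5 = 721 kip·in; bending f_b = M/S = 10.29 kip/in.
f_max = √(f_v² + f_b²) = √(7.103² + 10.29²) = 12.5 kip/in.
φr_n = 0.75 × 0.6 × 70 × (0.707 × 0.5) = 11.14 kip/in → NOT adequate.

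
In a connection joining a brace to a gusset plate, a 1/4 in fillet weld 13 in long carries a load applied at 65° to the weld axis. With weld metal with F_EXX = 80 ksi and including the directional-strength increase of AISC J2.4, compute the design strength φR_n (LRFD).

φR_n ≈ 118 kips

t_e = 0.707 × 0.25 = 0.1767 in; A_we = 0.1767 × 13 = 2.298 in².
Directional factor: 1.0 + 0.5 sin^1.5(65°) = 1.431.
F_nw = 0.6 × 80 × 1.431 = 68.71 ksi.
φR_n = 0.75 × 68.71 × 2.298 = 118.4 kips.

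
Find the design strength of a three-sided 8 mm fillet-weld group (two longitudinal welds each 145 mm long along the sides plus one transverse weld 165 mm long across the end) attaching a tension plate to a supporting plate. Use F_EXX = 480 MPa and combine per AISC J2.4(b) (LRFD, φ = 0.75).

φR_n ≈ 604 kN

t_e = 0.707 × 8 = 5.656 mm.
R_nwl = 0.6 × 480 × 5.656 × 290 × 10⁻³ = 472.4 kN (longitudinal, 2 welds).
R_nwt = 0.6 × 480 × 5.656 × 165 × 10⁻³ = 268.8 kN (transverse, base value).
(i) R_nwl + R_nwt = 741.2 kN; (ii) 0.85 R_nwl + 1.5 R_nwt = 804.7 kN.
R_n = max = 804.7 kN [governs: (ii)]; φR_n = 603.5 kN.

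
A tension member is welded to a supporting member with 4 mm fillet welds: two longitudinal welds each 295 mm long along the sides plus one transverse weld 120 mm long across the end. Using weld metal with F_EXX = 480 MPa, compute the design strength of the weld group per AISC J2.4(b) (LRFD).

t_e = 0.707 × 4 = 2.828 mm.
R_nwl = 0.6 × 480 × 2.828 × 590 × 10⁻³ = 480.5 kN (longitudinal, 2 welds).
R_nwt = 0.6 × 480 × 2.828 × 120 × 10⁻³ = 97.74 kN (transverse, base value).
(i) R_nwl + R_nwt = 578.3 kN; (ii) 0.85 R_nwl + 1.5 R_nwt = 555.1 kN.
R_n = max = 578.3 kN [governs: (i)]; φR_n = 433.7 kN.

φR_n ≈ 434 kN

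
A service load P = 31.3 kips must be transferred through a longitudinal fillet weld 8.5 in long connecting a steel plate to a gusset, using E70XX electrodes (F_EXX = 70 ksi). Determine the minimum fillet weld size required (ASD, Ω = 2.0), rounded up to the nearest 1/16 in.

w = 1/4 in

Total weld length L = 8.5 in.
Required throat t_e = P × Ω / (0.6 F_EXX × L) = 31.3 × 2.0 / (0.6 × 70 × 8.5) = 0.1754 in.
Required leg w = t_e / 0.707 = 0.248 in → use 1/4 in.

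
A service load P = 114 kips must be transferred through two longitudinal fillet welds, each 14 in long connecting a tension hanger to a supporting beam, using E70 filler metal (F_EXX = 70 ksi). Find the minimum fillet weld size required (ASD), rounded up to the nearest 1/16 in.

w = 5/16 in

Total weld length L = 28 in.
Required throat t_e = P × Ω / (0.6 F_EXX × L) = 114 × 2.0 / (0.6 × 70 × 28) = 0.1939 in.
Required leg w = t_e / 0.707 = 0.2742 in → use 5/16 in.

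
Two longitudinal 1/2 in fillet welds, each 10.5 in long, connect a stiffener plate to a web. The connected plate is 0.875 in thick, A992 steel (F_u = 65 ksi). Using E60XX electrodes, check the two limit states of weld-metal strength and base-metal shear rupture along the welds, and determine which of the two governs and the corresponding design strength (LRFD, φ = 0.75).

E60XX → F_EXX = 60 ksi.
t_e = 0.707 × 0.5 = 0.3535 in; L = 21 in.
Weld metal: φR_n = 0.75 × 0.6 × 60 × 0.3535 × 21 = 200.4 kip.
Base metal (shear rupture): φR_n = 0.75 × 0.6 × 65 × 0.875 × 21 = 537.5 kip.
Governing: weld metal.

φR_n ≈ 200 kip (weld metal governs)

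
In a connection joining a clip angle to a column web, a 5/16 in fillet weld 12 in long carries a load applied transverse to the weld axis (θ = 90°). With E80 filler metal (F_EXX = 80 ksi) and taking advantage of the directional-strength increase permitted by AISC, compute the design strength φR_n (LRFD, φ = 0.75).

φR_n ≈ 143 kips

t_e = 0.707 × 0.3125 = 0.2209 in; A_we = 0.2209 × 12 = 2.651 in².
Directional factor: 1.0 + 0.5 sin^1.5(90°) = 1.5.
F_nw = 0.6 × 80 × 1.5 = 72 ksi.
φR_n = 0.75 × 72 × 2.651 = 143.2 kips.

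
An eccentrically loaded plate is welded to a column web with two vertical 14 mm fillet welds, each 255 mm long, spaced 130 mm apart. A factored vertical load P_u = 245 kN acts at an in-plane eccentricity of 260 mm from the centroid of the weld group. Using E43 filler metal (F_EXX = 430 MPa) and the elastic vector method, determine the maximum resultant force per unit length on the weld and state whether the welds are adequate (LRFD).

Total weld length L_w = 510 mm. Treat welds as unit-width lines.
Polar moment about centroid: J = 2[d³/12 + d(b/2)²] = 2[255³/12 + 255×65²] = 4918000 mm³.
Direct shear f_v = P/L_w = 245×10³ / 510 = 480.4 N/mm (vertical).
Torsion M = P·e = 245×10³ × 260 = 63700000 N·mm.
Critical point at (x, y) = (65, 127.5) from centroid. f_tx = M·y/J = 1651 N/mm; f_ty = M·x/J = 841.9 N/mm.
Resultant f_max = √[f_tx² + (f_v + f_ty)²] = √[1651² + (480.4 + 841.9)²] = 2115 N/mm.
Capacity per unit length: φr_n = 0.75 × 0.6 × 430 × (0.707 × 14) = 1915 N/mm.
2115 > 1915 → NOT adequate.

f_max ≈ 2120 N/mm; NOT adequate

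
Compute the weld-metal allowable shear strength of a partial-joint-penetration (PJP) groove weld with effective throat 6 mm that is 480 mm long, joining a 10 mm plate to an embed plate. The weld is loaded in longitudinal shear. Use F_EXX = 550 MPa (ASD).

R_n/Ω ≈ 475 kN

Effective throat (given) t_e = 6 mm.
A_we = 6 × 480 = 2880 mm².
F_nw = 0.6 F_EXX = 330 MPa.
R_n/Ω = (330 × 2880) / 2.0 × 10⁻³ = 475.2 kN.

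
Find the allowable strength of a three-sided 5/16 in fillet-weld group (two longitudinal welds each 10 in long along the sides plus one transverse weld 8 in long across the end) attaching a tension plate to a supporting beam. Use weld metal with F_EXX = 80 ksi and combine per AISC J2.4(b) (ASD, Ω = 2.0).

t_e = 0.707 × 0.3125 = 0.2209 in.
R_nwl = 0.6 × 80 × 0.2209 × 20 = 212.1 kips (longitudinal, 2 welds).
R_nwt = 0.6 × 80 × 0.2209 × 8 = 84.84 kips (transverse, base value).
(i) R_nwl + R_nwt = 296.9 kips; (ii) 0.85 R_nwl + 1.5 R_nwt = 307.5 kips.
R_n = max = 307.5 kips [governs: (ii)]; R_n/Ω = 153.8 kips.

R_n/Ω ≈ 154 kips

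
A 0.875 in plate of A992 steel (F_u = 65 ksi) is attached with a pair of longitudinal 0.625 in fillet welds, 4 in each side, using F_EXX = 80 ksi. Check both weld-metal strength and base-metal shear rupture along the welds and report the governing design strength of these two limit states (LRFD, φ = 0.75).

φR_n ≈ 127 kip (weld metal governs)

t_e = 0.707 × 0.625 = 0.4419 in; L = 8 in.
Weld metal: φR_n = 0.75 × 0.6 × 80 × 0.4419 × 8 = 127.3 kip.
Base metal (shear rupture): φR_n = 0.75 × 0.6 × 65 × 0.875 × 8 = 204.8 kip.
Governing: weld metal.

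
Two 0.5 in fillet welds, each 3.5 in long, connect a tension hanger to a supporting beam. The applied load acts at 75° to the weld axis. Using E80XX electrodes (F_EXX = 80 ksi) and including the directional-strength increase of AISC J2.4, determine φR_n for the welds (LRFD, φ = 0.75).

t_e = 0.707 × 0.5 = 0.3535 in; A_we = 0.3535 × 7 = 2.474 in².
Directional factor: 1.0 + 0.5 sin^1.5(75°) = 1.475.
F_nw = 0.6 × 80 × 1.475 = 70.78 ksi.
φR_n = 0.75 × 70.78 × 2.474 = 131.4 kip.

φR_n ≈ 131 kip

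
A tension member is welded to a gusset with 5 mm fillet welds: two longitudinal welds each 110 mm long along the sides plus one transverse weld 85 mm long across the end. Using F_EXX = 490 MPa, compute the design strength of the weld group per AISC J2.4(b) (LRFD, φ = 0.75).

φR_n ≈ 245 kN

t_e = 0.707 × 5 = 3.535 mm.
R_nwl = 0.6 × 490 × 3.535 × 220 × 10⁻³ = 228.6 kN (longitudinal, 2 welds).
R_nwt = 0.6 × 490 × 3.535 × 85 × 10⁻³ = 88.34 kN (transverse, base value).
(i) R_nwl + R_nwt = 317 kN; (ii) 0.85 R_nwl + 1.5 R_nwt = 326.9 kN.
R_n = max = 326.9 kN [governs: (ii)]; φR_n = 245.1 kN.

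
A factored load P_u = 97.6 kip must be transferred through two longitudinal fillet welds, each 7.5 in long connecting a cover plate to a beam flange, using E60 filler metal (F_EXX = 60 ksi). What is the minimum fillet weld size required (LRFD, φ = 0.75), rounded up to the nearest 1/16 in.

Total weld length L = 15 in.
Required throat t_e = P_u / (φ × 0.6 F_EXX × L) = 97.6 / (0.75 × 0.6 × 60 × 15) = 0.241 in.
Required leg w = t_e / 0.707 = 0.3409 in → use 3/8 in.

w = 3/8 in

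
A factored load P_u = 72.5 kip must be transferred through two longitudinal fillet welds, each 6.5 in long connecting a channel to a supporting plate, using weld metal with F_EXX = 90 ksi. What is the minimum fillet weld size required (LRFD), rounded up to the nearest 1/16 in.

w = 1/4 in

Total weld length L = 13 in.
Required throat t_e = P_u / (φ × 0.6 F_EXX × L) = 72.5 / (0.75 × 0.6 × 90 × 13) = 0.1377 in.
Required leg w = t_e / 0.707 = 0.1948 in → use 1/4 in.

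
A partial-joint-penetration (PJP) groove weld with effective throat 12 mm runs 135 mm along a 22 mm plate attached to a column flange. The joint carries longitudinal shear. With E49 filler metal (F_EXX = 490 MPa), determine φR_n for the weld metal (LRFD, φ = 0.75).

φR_n ≈ 357 kN

Effective throat (given) t_e = 12 mm.
A_we = 12 × 135 = 1620 mm².
F_nw = 0.6 F_EXX = 294 MPa.
φR_n = 0.75 × 294 × 1620 × 10⁻³ = 357.2 kN.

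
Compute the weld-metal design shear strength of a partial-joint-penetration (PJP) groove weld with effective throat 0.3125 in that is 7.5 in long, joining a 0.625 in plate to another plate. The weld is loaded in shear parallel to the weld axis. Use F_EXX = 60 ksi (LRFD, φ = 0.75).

φR_n ≈ 63.3 kip

Effective throat (given) t_e = 0.3125 in.
A_we = 0.3125 × 7.5 = 2.344 in².
F_nw = 0.6 F_EXX = 36 ksi.
φR_n = 0.75 × 36 × 2.344 = 63.28 kip.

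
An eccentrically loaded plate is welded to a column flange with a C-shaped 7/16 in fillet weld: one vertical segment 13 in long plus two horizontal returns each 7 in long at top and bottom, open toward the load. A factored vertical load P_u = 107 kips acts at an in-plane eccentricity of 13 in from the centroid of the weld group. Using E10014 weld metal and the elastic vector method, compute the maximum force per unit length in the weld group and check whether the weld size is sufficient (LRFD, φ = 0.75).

f_max ≈ 15.4 kip/in; NOT adequate

E100XX → F_EXX = 100 ksi.
Total weld length L_w = 27 in. Treat welds as unit-width lines.
Centroid: x̄ = 2×7×3.5 / 27 = 1.815 in from the vertical weld.
Polar moment about centroid: J = I_x + I_y = [13³/12 + 2×7×6.5²] + [13×1.815² + 2(7³/12 + 7×1.685²)] = 914.3 in³.
Direct shear f_v = P/L_w = 107 / 27 = 3.963 kip/in (vertical).
Torsion M = P·e = 107 × 13 = 1391 kip·in.
Critical point at (x, y) = (5.185, 6.5) from centroid. f_tx = M·y/J = 9.889 kip/in; f_ty = M·x/J = 7.888 kip/in.
Resultant f_max = √[f_tx² + (f_v + f_ty)²] = √[9.889² + (3.963 + 7.888)²] = 15.44 kip/in.
Capacity per unit length: φr_n = 0.75 × 0.6 × 100 × (0.707 × 0.4375) = 13.92 kip/in.
15.44 > 13.92 → NOT adequate.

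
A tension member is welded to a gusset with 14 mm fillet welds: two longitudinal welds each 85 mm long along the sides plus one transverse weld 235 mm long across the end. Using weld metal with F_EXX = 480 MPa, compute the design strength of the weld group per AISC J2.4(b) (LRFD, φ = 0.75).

φR_n ≈ 1060 kN

t_e = 0.707 × 14 = 9.898 mm.
R_nwl = 0.6 × 480 × 9.898 × 170 × 10⁻³ = 484.6 kN (longitudinal, 2 welds).
R_nwt = 0.6 × 480 × 9.898 × 235 × 10⁻³ = 669.9 kN (transverse, base value).
(i) R_nwl + R_nwt = 1155 kN; (ii) 0.85 R_nwl + 1.5 R_nwt = 1417 kN.
R_n = max = 1417 kN [governs: (ii)]; φR_n = 1063 kN.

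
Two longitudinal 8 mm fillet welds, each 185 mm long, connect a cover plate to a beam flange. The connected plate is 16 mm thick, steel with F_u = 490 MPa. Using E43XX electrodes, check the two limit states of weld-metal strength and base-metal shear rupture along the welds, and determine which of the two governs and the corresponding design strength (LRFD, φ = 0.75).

E43XX → F_EXX = 430 MPa.
t_e = 0.707 × 8 = 5.656 mm; L = 370 mm.
Weld metal: φR_n = 0.75 × 0.6 × 430 × 5.656 × 370 × 10⁻³ = 404.9 kN.
Base metal (shear rupture): φR_n = 0.75 × 0.6 × 490 × 16 × 370 × 10⁻³ = 1305 kN.
Governing: weld metal.

φR_n ≈ 405 kN (weld metal governs)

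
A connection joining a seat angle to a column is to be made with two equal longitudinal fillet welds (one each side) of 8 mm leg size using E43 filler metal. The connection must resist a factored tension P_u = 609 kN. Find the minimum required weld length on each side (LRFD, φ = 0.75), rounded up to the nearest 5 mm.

E43XX → F_EXX = 430 MPa.
Throat t_e = 0.707 × 8 = 5.656 mm.
φr_n = 0.75 × 0.6 × 430 × 5.656 × 10⁻³ = 1.094 kN/mm.
L_req = P_u / φr_n = 609 / 1.094 = 556.5 mm total.
Per side: 556.5 / 2 = 278.2 mm.
Round up → use L = 280 mm on each side.

L = 280 mm on each side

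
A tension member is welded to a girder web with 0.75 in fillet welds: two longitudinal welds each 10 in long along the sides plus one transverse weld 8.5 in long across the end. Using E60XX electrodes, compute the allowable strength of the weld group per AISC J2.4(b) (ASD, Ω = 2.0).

R_n/Ω ≈ 284 kip

E60XX → F_EXX = 60 ksi.
t_e = 0.707 × 0.75 = 0.5302 in.
R_nwl = 0.6 × 60 × 0.5302 × 20 = 381.8 kip (longitudinal, 2 welds).
R_nwt = 0.6 × 60 × 0.5302 × 8.5 = 162.3 kip (transverse, base value).
(i) R_nwl + R_nwt = 544 kip; (ii) 0.85 R_nwl + 1.5 R_nwt = 567.9 kip.
R_n = max = 567.9 kip [governs: (ii)]; R_n/Ω = 283.9 kip.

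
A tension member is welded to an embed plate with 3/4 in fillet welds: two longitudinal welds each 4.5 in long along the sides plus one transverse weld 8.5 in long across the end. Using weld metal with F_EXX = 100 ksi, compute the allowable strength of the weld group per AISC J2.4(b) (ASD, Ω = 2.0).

R_n/Ω ≈ 325 kip

t_e = 0.707 × 0.75 = 0.5302 in.
R_nwl = 0.6 × 100 × 0.5302 × 9 = 286.3 kip (longitudinal, 2 welds).
R_nwt = 0.6 × 100 × 0.5302 × 8.5 = 270.4 kip (transverse, base value).
(i) R_nwl + R_nwt = 556.8 kip; (ii) 0.85 R_nwl + 1.5 R_nwt = 649 kip.
R_n = max = 649 kip [governs: (ii)]; R_n/Ω = 324.5 kip.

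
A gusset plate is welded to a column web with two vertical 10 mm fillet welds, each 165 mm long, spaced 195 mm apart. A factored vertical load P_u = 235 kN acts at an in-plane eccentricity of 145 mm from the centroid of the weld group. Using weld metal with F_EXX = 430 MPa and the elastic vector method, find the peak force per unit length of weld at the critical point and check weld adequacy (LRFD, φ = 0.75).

f_max ≈ 1730 N/mm; NOT adequate

Total weld length L_w = 330 mm. Treat welds as unit-width lines.
Polar moment about centroid: J = 2[d³/12 + d(b/2)²] = 2[165³/12 + 165×97.5²] = 3886000 mm³.
Direct shear f_v = P/L_w = 235×10³ / 330 = 712.1 N/mm (vertical).
Torsion M = P·e = 235×10³ × 145 = 34075000 N·mm.
Critical point at (x, y) = (97.5, 82.5) from centroid. f_tx = M·y/J = 723.5 N/mm; f_ty = M·x/J = 855 N/mm.
Resultant f_max = √[f_tx² + (f_v + f_ty)²] = √[723.5² + (712.1 + 855)²] = 1726 N/mm.
Capacity per unit length: φr_n = 0.75 × 0.6 × 430 × (0.707 × 10) = 1368 N/mm.
1726 > 1368 → NOT adequate.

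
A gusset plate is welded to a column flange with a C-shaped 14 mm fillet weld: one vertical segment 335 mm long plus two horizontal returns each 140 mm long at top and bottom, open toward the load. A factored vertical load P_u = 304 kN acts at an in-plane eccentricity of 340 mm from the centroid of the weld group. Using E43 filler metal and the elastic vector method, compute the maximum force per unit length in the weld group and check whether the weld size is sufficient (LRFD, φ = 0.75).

f_max ≈ 2000 N/mm; NOT adequate

E43XX → F_EXX = 430 MPa.
Total weld length L_w = 615 mm. Treat welds as unit-width lines.
Centroid: x̄ = 2×140×70 / 615 = 31.87 mm from the vertical weld.
Polar moment about centroid: J = I_x + I_y = [335³/12 + 2×140×167.5²] + [335×31.87² + 2(140³/12 + 140×38.13²)] = 12190000 mm³.
Direct shear f_v = P/L_w = 304×10³ / 615 = 494.3 N/mm (vertical).
Torsion M = P·e = 304×10³ × 340 = 103360000 N·mm.
Critical point at (x, y) = (108.1, 167.5) from centroid. f_tx = M·y/J = 1420 N/mm; f_ty = M·x/J = 916.6 N/mm.
Resultant f_max = √[f_tx² + (f_v + f_ty)²] = √[1420² + (494.3 + 916.6)²] = 2002 N/mm.
Capacity per unit length: φr_n = 0.75 × 0.6 × 430 × (0.707 × 14) = 1915 N/mm.
2002 > 1915 → NOT adequate.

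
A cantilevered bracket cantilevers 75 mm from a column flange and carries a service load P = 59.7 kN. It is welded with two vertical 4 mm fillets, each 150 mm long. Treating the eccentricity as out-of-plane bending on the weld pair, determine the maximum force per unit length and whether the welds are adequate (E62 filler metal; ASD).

E62XX → F_EXX = 620 MPa.
L_w = 2 × 150 = 300 mm; section modulus (unit throat) S = 2 × L²/6 = 7500 mm².
Direct shear f_v = P/L_w = 59.7×10³/300 = 199 N/mm.
Moment M = P × e = 59.7×10³ × 75 = 4477500 N·mm; bending f_b = M/S = 597 N/mm.
f_max = √(f_v² + f_b²) = √(199² + 597²) = 629.3 N/mm.
r_n/Ω = (1/2.0) × 0.6 × 620 × (0.707 × 4) = 526 N/mm → NOT adequate.

f_max ≈ 629 N/mm; NOT adequate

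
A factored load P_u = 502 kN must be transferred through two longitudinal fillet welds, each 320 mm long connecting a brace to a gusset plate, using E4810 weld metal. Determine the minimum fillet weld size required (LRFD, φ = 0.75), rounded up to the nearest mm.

E48XX → F_EXX = 480 MPa.
Total weld length L = 640 mm.
Required throat t_e = P_u / (φ × 0.6 F_EXX × L) = 502 / (0.75 × 0.6 × 480 × 640 × 10⁻³) = 3.631 mm.
Required leg w = t_e / 0.707 = 5.136 mm → use 6 mm.

w = 6 mm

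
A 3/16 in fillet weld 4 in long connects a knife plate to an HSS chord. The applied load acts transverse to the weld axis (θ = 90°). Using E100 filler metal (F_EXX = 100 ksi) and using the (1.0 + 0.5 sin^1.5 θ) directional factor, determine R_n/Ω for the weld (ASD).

t_e = 0.707 × 0.1875 = 0.1326 in; A_we = 0.1326 × 4 = 0.5302 in².
Directional factor: 1.0 + 0.5 sin^1.5(90°) = 1.5.
F_nw = 0.6 × 100 × 1.5 = 90 ksi.
R_n/Ω = (90 × 0.5302) / 2.0 = 23.86 kips.

R_n/Ω ≈ 23.9 kips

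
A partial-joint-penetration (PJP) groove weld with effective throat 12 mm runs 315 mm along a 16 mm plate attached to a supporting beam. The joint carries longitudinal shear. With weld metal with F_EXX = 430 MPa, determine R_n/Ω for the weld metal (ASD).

R_n/Ω ≈ 488 kN

Effective throat (given) t_e = 12 mm.
A_we = 12 × 315 = 3780 mm².
F_nw = 0.6 F_EXX = 258 MPa.
R_n/Ω = (258 × 3780) / 2.0 × 10⁻³ = 487.6 kN.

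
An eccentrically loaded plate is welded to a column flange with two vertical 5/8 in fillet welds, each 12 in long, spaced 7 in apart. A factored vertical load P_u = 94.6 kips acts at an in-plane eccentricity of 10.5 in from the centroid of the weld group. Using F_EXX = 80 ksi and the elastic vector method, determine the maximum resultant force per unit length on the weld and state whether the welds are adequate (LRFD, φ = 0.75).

Total weld length L_w = 24 in. Treat welds as unit-width lines.
Polar moment about centroid: J = 2[d³/12 + d(b/2)²] = 2[12³/12 + 12×3.5²] = 582 in³.
Direct shear f_v = P/L_w = 94.6 / 24 = 3.942 kip/in (vertical).
Torsion M = P·e = 94.6 × 10.5 = 993.3 kip·in.
Critical point at (x, y) = (3.5, 6) from centroid. f_tx = M·y/J = 10.24 kip/in; f_ty = M·x/J = 5.973 kip/in.
Resultant f_max = √[f_tx² + (f_v + f_ty)²] = √[10.24² + (3.942 + 5.973)²] = 14.25 kip/in.
Capacity per unit length: φr_n = 0.75 × 0.6 × 80 × (0.707 × 0.625) = 15.91 kip/in.
14.25 ≤ 15.91 → adequate.

f_max ≈ 14.3 kip/in; adequate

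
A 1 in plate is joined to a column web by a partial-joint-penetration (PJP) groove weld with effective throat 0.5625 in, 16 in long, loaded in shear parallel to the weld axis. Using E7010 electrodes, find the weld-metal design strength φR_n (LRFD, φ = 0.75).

E70XX → F_EXX = 70 ksi.
Effective throat (given) t_e = 0.5625 in.
A_we = 0.5625 × 16 = 9 in².
F_nw = 0.6 F_EXX = 42 ksi.
φR_n = 0.75 × 42 × 9 = 283.5 kips.

φR_n ≈ 284 kips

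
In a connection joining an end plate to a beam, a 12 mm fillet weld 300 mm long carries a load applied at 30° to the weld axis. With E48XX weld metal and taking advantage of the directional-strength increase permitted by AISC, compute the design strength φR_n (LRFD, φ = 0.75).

φR_n ≈ 647 kN

E48XX → F_EXX = 480 MPa.
t_e = 0.707 × 12 = 8.484 mm; A_we = 8.484 × 300 = 2545 mm².
Directional factor: 1.0 + 0.5 sin^1.5(30°) = 1.177.
F_nw = 0.6 × 480 × 1.177 = 338.9 MPa.
φR_n = 0.75 × 338.9 × 2545 × 10⁻³ = 646.9 kN.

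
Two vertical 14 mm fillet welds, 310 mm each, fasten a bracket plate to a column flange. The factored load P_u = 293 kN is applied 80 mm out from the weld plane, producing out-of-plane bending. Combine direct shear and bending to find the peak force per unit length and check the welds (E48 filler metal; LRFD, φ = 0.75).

E48XX → F_EXX = 480 MPa.
L_w = 2 × 310 = 620 mm; section modulus (unit throat) S = 2 × L²/6 = 32030 mm².
Direct shear f_v = P/L_w = 293×10³/620 = 472.6 N/mm.
Moment M = P × e = 293×10³ × 80 = 23440000 N·mm; bending f_b = M/S = 731.7 N/mm.
f_max = √(f_v² + f_b²) = √(472.6² + 731.7²) = 871.1 N/mm.
φr_n = 0.75 × 0.6 × 480 × (0.707 × 14) = 2138 N/mm → adequate.

f_max ≈ 871 N/mm; adequate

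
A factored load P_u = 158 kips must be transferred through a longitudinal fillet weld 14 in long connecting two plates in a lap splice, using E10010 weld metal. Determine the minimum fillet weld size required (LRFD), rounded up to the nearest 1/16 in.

w = 3/8 in

E100XX → F_EXX = 100 ksi.
Total weld length L = 14 in.
Required throat t_e = P_u / (φ × 0.6 F_EXX × L) = 158 / (0.75 × 0.6 × 100 × 14) = 0.2508 in.
Required leg w = t_e / 0.707 = 0.3547 in → use 3/8 in.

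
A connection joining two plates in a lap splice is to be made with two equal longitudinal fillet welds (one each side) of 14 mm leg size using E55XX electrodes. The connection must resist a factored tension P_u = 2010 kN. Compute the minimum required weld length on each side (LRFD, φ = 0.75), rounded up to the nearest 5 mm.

E55XX → F_EXX = 550 MPa.
Throat t_e = 0.707 × 14 = 9.898 mm.
φr_n = 0.75 × 0.6 × 550 × 9.898 × 10⁻³ = 2.45 kN/mm.
L_req = P_u / φr_n = 2010 / 2.45 = 820.5 mm total.
Per side: 820.5 / 2 = 410.2 mm.
Round up → use L = 415 mm on each side.

L = 415 mm on each side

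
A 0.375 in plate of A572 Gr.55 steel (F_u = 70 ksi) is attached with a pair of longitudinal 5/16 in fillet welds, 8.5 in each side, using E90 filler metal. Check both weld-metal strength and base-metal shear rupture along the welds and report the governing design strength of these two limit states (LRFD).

E90XX → F_EXX = 90 ksi.
t_e = 0.707 × 0.3125 = 0.2209 in; L = 17 in.
Weld metal: φR_n = 0.75 × 0.6 × 90 × 0.2209 × 17 = 152.1 kip.
Base metal (shear rupture): φR_n = 0.75 × 0.6 × 70 × 0.375 × 17 = 200.8 kip.
Governing: weld metal.

φR_n ≈ 152 kip (weld metal governs)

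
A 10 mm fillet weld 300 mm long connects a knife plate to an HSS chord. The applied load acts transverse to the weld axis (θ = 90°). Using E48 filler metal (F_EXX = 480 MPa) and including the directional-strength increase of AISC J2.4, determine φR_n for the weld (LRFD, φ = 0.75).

φR_n ≈ 687 kN

t_e = 0.707 × 10 = 7.07 mm; A_we = 7.07 × 300 = 2121 mm².
Directional factor: 1.0 + 0.5 sin^1.5(90°) = 1.5.
F_nw = 0.6 × 480 × 1.5 = 432 MPa.
φR_n = 0.75 × 432 × 2121 × 10⁻³ = 687.2 kN.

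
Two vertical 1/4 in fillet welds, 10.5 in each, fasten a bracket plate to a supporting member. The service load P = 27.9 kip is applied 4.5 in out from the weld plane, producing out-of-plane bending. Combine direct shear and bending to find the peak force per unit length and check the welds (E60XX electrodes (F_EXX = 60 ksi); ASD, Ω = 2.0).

f_max ≈ 3.67 kip/in; NOT adequate

L_w = 2 × 10.5 = 21 in; section modulus (unit throat) S = 2 × L²/6 = 36.75 in².
Direct shear f_v = P/L_w = 27.9/21 = 1.329 kip/in.
Moment M = P × e = 27.9 × 4.5 = 125.55 kip·in; bending f_b = M/S = 3.416 kip/in.
f_max = √(f_v² + f_b²) = √(1.329² + 3.416²) = 3.666 kip/in.
r_n/Ω = (1/2.0) × 0.6 × 60 × (0.707 × 0.25) = 3.181 kip/in → NOT adequate.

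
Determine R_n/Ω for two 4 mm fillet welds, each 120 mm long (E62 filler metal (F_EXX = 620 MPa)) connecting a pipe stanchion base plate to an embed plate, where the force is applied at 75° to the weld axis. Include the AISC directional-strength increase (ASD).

R_n/Ω ≈ 186 kN

t_e = 0.707 × 4 = 2.828 mm; A_we = 2.828 × 240 = 678.7 mm².
Directional factor: 1.0 + 0.5 sin^1.5(75°) = 1.475.
F_nw = 0.6 × 620 × 1.475 = 548.6 MPa.
R_n/Ω = (548.6 × 678.7) / 2.0 × 10⁻³ = 186.2 kN.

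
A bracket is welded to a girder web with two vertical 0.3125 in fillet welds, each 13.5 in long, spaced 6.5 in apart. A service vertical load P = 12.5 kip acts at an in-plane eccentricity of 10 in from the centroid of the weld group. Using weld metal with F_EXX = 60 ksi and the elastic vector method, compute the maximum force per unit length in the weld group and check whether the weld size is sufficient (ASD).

Total weld length L_w = 27 in. Treat welds as unit-width lines.
Polar moment about centroid: J = 2[d³/12 + d(b/2)²] = 2[13.5³/12 + 13.5×3.25²] = 695.2 in³.
Direct shear f_v = P/L_w = 12.5 / 27 = 0.463 kip/in (vertical).
Torsion M = P·e = 12.5 × 10 = 125 kip·in.
Critical point at (x, y) = (3.25, 6.75) from centroid. f_tx = M·y/J = 1.214 kip/in; f_ty = M·x/J = 0.5843 kip/in.
Resultant f_max = √[f_tx² + (f_v + f_ty)²] = √[1.214² + (0.463 + 0.5843)²] = 1.603 kip/in.
Capacity per unit length: r_n/Ω = (1/2.0) × 0.6 × 60 × (0.707 × 0.3125) = 3.977 kip/in.
1.603 ≤ 3.977 → adequate.

f_max ≈ 1.6 kip/in; adequate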